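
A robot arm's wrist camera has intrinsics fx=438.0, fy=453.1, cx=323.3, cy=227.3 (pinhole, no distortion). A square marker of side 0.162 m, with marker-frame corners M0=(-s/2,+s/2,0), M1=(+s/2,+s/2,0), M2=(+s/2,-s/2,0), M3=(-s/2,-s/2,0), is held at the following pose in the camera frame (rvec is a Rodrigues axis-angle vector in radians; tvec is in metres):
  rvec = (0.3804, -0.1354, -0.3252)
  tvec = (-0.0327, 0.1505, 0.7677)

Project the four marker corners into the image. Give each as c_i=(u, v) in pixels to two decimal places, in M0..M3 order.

c0=(276.01, 369.40) c1=(359.52, 336.77) c2=(335.25, 259.17) c3=(244.25, 293.40)

Intrinsics K: fx=438.0, fy=453.1, cx=323.3, cy=227.3
Marker side s = 0.162 m; corners in marker frame (Z=0):
  M0 = (-0.0810, +0.0810, 0)
  M1 = (+0.0810, +0.0810, 0)
  M2 = (+0.0810, -0.0810, 0)
  M3 = (-0.0810, -0.0810, 0)
rvec = (0.3804, -0.1354, -0.3252), |rvec| = θ = 0.51845 rad = 29.705°
Rodrigues: sinθ=0.49554, 1−cosθ=0.13141; R = I + sinθ·[k]× + (1−cosθ)·[k]×²:
    [+0.93933 +0.28564 -0.18990]
    [-0.33601 +0.87755 -0.34206]
    [+0.06894 +0.38511 +0.92029]
t = (-0.0327, 0.1505, 0.7677) m
M0: Pc = R·M0+t = (-0.08565, +0.24880, +0.79331); u = 438.0·(-0.08565)/0.79331 + 323.3 = 276.0119, v = 453.1·(+0.24880)/0.79331 + 227.3 = 369.4013
M1: Pc = R·M1+t = (+0.06652, +0.19436, +0.80448); u = 438.0·(+0.06652)/0.80448 + 323.3 = 359.5187, v = 453.1·(+0.19436)/0.80448 + 227.3 = 336.7707
M2: Pc = R·M2+t = (+0.02025, +0.05220, +0.74209); u = 438.0·(+0.02025)/0.74209 + 323.3 = 335.2513, v = 453.1·(+0.05220)/0.74209 + 227.3 = 259.1730
M3: Pc = R·M3+t = (-0.13192, +0.10664, +0.73092); u = 438.0·(-0.13192)/0.73092 + 323.3 = 244.2459, v = 453.1·(+0.10664)/0.73092 + 227.3 = 293.4033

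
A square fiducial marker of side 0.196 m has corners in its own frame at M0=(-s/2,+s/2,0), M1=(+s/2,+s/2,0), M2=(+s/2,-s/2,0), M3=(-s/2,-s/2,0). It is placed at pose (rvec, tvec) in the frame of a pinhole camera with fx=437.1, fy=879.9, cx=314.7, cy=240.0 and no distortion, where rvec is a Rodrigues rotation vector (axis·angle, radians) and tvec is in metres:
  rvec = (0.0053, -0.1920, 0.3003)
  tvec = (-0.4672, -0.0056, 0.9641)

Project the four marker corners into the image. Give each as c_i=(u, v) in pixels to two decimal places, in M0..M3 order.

Intrinsics K: fx=437.1, fy=879.9, cx=314.7, cy=240.0
Marker side s = 0.196 m; corners in marker frame (Z=0):
  M0 = (-0.0980, +0.0980, 0)
  M1 = (+0.0980, +0.0980, 0)
  M2 = (+0.0980, -0.0980, 0)
  M3 = (-0.0980, -0.0980, 0)
rvec = (0.0053, -0.1920, 0.3003), |rvec| = θ = 0.35647 rad = 20.424°
Rodrigues: sinθ=0.34897, 1−cosθ=0.06287; R = I + sinθ·[k]× + (1−cosθ)·[k]×²:
    [+0.93715 -0.29448 -0.18717]
    [+0.29348 +0.95537 -0.03371]
    [+0.18875 -0.02334 +0.98175]
t = (-0.4672, -0.0056, 0.9641) m
M0: Pc = R·M0+t = (-0.58790, +0.05927, +0.94332); u = 437.1·(-0.58790)/0.94332 + 314.7 = 42.2875, v = 879.9·(+0.05927)/0.94332 + 240.0 = 295.2814
M1: Pc = R·M1+t = (-0.40422, +0.11679, +0.98031); u = 437.1·(-0.40422)/0.98031 + 314.7 = 134.4672, v = 879.9·(+0.11679)/0.98031 + 240.0 = 344.8250
M2: Pc = R·M2+t = (-0.34650, -0.07047, +0.98488); u = 437.1·(-0.34650)/0.98488 + 314.7 = 160.9203, v = 879.9·(-0.07047)/0.98488 + 240.0 = 177.0456
M3: Pc = R·M3+t = (-0.53018, -0.12799, +0.94789); u = 437.1·(-0.53018)/0.94789 + 314.7 = 70.2178, v = 879.9·(-0.12799)/0.94789 + 240.0 = 121.1931

c0=(42.29, 295.28) c1=(134.47, 344.82) c2=(160.92, 177.05) c3=(70.22, 121.19)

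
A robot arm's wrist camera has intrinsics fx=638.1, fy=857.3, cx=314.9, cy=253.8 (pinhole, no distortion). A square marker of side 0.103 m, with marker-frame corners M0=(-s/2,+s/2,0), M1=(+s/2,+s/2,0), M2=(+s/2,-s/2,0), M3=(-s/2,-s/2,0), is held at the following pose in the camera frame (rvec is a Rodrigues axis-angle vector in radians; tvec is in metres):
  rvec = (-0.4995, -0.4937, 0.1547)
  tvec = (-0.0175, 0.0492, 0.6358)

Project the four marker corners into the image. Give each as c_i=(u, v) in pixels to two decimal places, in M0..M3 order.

Intrinsics K: fx=638.1, fy=857.3, cx=314.9, cy=253.8
Marker side s = 0.103 m; corners in marker frame (Z=0):
  M0 = (-0.0515, +0.0515, 0)
  M1 = (+0.0515, +0.0515, 0)
  M2 = (+0.0515, -0.0515, 0)
  M3 = (-0.0515, -0.0515, 0)
rvec = (-0.4995, -0.4937, 0.1547), |rvec| = θ = 0.71915 rad = 41.204°
Rodrigues: sinθ=0.65874, 1−cosθ=0.24763; R = I + sinθ·[k]× + (1−cosθ)·[k]×²:
    [+0.87183 -0.02363 -0.48923]
    [+0.25978 +0.86908 +0.42098]
    [+0.41523 -0.49412 +0.76383]
t = (-0.0175, 0.0492, 0.6358) m
M0: Pc = R·M0+t = (-0.06362, +0.08058, +0.58897); u = 638.1·(-0.06362)/0.58897 + 314.9 = 245.9769, v = 857.3·(+0.08058)/0.58897 + 253.8 = 371.0897
M1: Pc = R·M1+t = (+0.02618, +0.10734, +0.63174); u = 638.1·(+0.02618)/0.63174 + 314.9 = 341.3463, v = 857.3·(+0.10734)/0.63174 + 253.8 = 399.4608
M2: Pc = R·M2+t = (+0.02862, +0.01782, +0.68263); u = 638.1·(+0.02862)/0.68263 + 314.9 = 341.6495, v = 857.3·(+0.01782)/0.68263 + 253.8 = 276.1816
M3: Pc = R·M3+t = (-0.06118, -0.00894, +0.63986); u = 638.1·(-0.06118)/0.63986 + 314.9 = 253.8859, v = 857.3·(-0.00894)/0.63986 + 253.8 = 241.8270

c0=(245.98, 371.09) c1=(341.35, 399.46) c2=(341.65, 276.18) c3=(253.89, 241.83)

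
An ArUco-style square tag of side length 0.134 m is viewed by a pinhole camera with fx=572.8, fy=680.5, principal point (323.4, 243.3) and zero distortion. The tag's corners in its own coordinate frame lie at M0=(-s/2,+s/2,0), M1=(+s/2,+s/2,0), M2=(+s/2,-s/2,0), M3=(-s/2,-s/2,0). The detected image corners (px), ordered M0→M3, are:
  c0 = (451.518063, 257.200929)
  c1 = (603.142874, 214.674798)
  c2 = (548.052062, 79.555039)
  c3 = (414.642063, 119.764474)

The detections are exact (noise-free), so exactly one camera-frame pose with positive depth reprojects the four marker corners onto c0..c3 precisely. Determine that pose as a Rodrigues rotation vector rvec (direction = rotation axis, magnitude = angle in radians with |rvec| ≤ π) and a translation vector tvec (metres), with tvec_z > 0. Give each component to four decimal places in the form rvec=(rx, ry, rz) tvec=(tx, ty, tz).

rvec=(-0.4981, 0.1381, -0.2119) tvec=(0.1678, -0.0627, 0.5374)

Intrinsics K: fx=572.8, fy=680.5, cx=323.4, cy=243.3
Marker side s = 0.134 m; corners in marker frame (Z=0):
  M0 = (-0.0670, +0.0670, 0)
  M1 = (+0.0670, +0.0670, 0)
  M2 = (+0.0670, -0.0670, 0)
  M3 = (-0.0670, -0.0670, 0)
Detected image corners:
  c0 = (451.518063, 257.200929) px
  c1 = (603.142874, 214.674798) px
  c2 = (548.052062, 79.555039) px
  c3 = (414.642063, 119.764474) px
Planar DLT: solve 8×8 A·h = b for H (H[2,2]=1):
  H  [+984.71827 -114.43918 +502.23582]
  H  [-333.04982 +865.06309 +163.86801]
  H  [-0.14815 -0.90599 +1.00000]
B = K⁻¹H; ‖b₁‖=1.860764, ‖b₂‖=1.860764; λ = 2/(‖b₁‖+‖b₂‖) = 0.537414, sign → tz>0 ⇒ λ=+0.537414
r₁ = λ·B[:,0] = (+0.96884,-0.23455,-0.07962); r₂ = λ·B[:,1] = (+0.16753,+0.85725,-0.48689)
r₃ = r₁×r₂ = (+0.18246,+0.45838,+0.86983); SVD([r₁ r₂ r₃]) → R = UVᵀ:
  R  [+0.96884 +0.16753 +0.18246]
  R  [-0.23455 +0.85725 +0.45838]
  R  [-0.07962 -0.48689 +0.86983]
t = (+0.16779, -0.06273, +0.53741) m
tr R = 2.695912; θ = arccos((tr R − 1)/2) = 0.558679 rad = 32.010°
axis k = ((R−Rᵀ)₃₂, (R−Rᵀ)₁₃, (R−Rᵀ)₂₁) / (2 sinθ) = (-0.891650, +0.247209, -0.379273)
rvec = θ·k = (-0.498146, +0.138110, -0.211892)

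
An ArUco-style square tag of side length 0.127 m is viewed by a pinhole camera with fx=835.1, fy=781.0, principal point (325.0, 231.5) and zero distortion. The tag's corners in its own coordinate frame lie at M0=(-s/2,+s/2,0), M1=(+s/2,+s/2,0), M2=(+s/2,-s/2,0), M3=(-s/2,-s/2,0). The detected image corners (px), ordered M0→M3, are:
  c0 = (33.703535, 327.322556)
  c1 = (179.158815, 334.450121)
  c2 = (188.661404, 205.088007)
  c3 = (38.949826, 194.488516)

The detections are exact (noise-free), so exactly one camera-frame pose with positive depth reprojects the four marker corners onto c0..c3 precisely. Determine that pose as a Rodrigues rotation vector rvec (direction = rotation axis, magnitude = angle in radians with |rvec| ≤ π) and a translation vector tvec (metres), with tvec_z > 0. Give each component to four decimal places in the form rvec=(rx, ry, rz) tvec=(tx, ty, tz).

Intrinsics K: fx=835.1, fy=781.0, cx=325.0, cy=231.5
Marker side s = 0.127 m; corners in marker frame (Z=0):
  M0 = (-0.0635, +0.0635, 0)
  M1 = (+0.0635, +0.0635, 0)
  M2 = (+0.0635, -0.0635, 0)
  M3 = (-0.0635, -0.0635, 0)
Detected image corners:
  c0 = (33.703535, 327.322556) px
  c1 = (179.158815, 334.450121) px
  c2 = (188.661404, 205.088007) px
  c3 = (38.949826, 194.488516) px
Planar DLT: solve 8×8 A·h = b for H (H[2,2]=1):
  H  [+1183.02316 -32.20559 +110.96511]
  H  [+120.67075 +1094.90824 +266.37674]
  H  [+0.19253 +0.23671 +1.00000]
B = K⁻¹H; ‖b₁‖=1.358939, ‖b₂‖=1.358939; λ = 2/(‖b₁‖+‖b₂‖) = 0.735868, sign → tz>0 ⇒ λ=+0.735868
r₁ = λ·B[:,0] = (+0.98731,+0.07170,+0.14167); r₂ = λ·B[:,1] = (-0.09617,+0.98001,+0.17418)
r₃ = r₁×r₂ = (-0.12635,-0.18560,+0.97447); SVD([r₁ r₂ r₃]) → R = UVᵀ:
  R  [+0.98731 -0.09617 -0.12635]
  R  [+0.07170 +0.98001 -0.18560]
  R  [+0.14167 +0.17418 +0.97447]
t = (-0.18860, +0.03286, +0.73587) m
tr R = 2.941787; θ = arccos((tr R − 1)/2) = 0.241863 rad = 13.858°
axis k = ((R−Rᵀ)₃₂, (R−Rᵀ)₁₃, (R−Rᵀ)₂₁) / (2 sinθ) = (+0.751078, -0.559528, +0.350442)
rvec = θ·k = (+0.181658, -0.135329, +0.084759)

rvec=(0.1817, -0.1353, 0.0848) tvec=(-0.1886, 0.0329, 0.7359)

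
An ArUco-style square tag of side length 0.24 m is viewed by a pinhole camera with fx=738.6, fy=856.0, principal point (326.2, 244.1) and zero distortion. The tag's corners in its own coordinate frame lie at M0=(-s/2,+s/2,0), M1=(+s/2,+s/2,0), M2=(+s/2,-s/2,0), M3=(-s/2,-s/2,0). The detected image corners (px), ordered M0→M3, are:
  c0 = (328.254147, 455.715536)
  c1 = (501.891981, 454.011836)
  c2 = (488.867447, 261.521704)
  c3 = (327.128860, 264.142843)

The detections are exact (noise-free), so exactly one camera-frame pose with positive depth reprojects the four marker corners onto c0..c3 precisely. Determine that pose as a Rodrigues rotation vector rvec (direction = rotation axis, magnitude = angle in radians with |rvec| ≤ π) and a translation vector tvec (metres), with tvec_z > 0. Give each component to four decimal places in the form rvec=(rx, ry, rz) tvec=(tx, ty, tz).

Intrinsics K: fx=738.6, fy=856.0, cx=326.2, cy=244.1
Marker side s = 0.24 m; corners in marker frame (Z=0):
  M0 = (-0.1200, +0.1200, 0)
  M1 = (+0.1200, +0.1200, 0)
  M2 = (+0.1200, -0.1200, 0)
  M3 = (-0.1200, -0.1200, 0)
Detected image corners:
  c0 = (328.254147, 455.715536) px
  c1 = (501.891981, 454.011836) px
  c2 = (488.867447, 261.521704) px
  c3 = (327.128860, 264.142843) px
Planar DLT: solve 8×8 A·h = b for H (H[2,2]=1):
  H  [+688.26637 -91.86534 +411.17684]
  H  [-17.41187 +694.37698 +355.45562]
  H  [-0.02322 -0.29469 +1.00000]
B = K⁻¹H; ‖b₁‖=0.942496, ‖b₂‖=0.942496; λ = 2/(‖b₁‖+‖b₂‖) = 1.061013, sign → tz>0 ⇒ λ=+1.061013
r₁ = λ·B[:,0] = (+0.99959,-0.01456,-0.02464); r₂ = λ·B[:,1] = (+0.00612,+0.94984,-0.31267)
r₃ = r₁×r₂ = (+0.02796,+0.31239,+0.94954); SVD([r₁ r₂ r₃]) → R = UVᵀ:
  R  [+0.99959 +0.00612 +0.02796]
  R  [-0.01456 +0.94984 +0.31239]
  R  [-0.02464 -0.31267 +0.94954]
t = (+0.12207, +0.13803, +1.06101) m
tr R = 2.898975; θ = arccos((tr R − 1)/2) = 0.319197 rad = 18.289°
axis k = ((R−Rᵀ)₃₂, (R−Rᵀ)₁₃, (R−Rᵀ)₂₁) / (2 sinθ) = (-0.995937, +0.083808, -0.032947)
rvec = θ·k = (-0.317900, +0.026751, -0.010517)

rvec=(-0.3179, 0.0268, -0.0105) tvec=(0.1221, 0.1380, 1.0610)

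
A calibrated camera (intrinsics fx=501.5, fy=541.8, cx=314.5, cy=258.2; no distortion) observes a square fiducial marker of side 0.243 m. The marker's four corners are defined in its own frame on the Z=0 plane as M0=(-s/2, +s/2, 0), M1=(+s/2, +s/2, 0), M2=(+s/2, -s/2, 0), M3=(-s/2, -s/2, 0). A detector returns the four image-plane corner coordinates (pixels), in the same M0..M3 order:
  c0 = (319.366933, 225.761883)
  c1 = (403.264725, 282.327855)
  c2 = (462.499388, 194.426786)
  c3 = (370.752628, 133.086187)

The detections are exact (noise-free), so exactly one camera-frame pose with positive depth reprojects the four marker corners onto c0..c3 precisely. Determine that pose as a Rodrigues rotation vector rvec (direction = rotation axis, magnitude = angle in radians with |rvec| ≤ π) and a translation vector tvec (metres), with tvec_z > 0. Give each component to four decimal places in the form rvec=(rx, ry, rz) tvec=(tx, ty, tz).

rvec=(0.4200, 0.1401, 0.5458) tvec=(0.1725, -0.1034, 1.1824)

Intrinsics K: fx=501.5, fy=541.8, cx=314.5, cy=258.2
Marker side s = 0.243 m; corners in marker frame (Z=0):
  M0 = (-0.1215, +0.1215, 0)
  M1 = (+0.1215, +0.1215, 0)
  M2 = (+0.1215, -0.1215, 0)
  M3 = (-0.1215, -0.1215, 0)
Detected image corners:
  c0 = (319.366933, 225.761883) px
  c1 = (403.264725, 282.327855) px
  c2 = (462.499388, 194.426786) px
  c3 = (370.752628, 133.086187) px
Planar DLT: solve 8×8 A·h = b for H (H[2,2]=1):
  H  [+354.49778 -88.43269 +387.68372]
  H  [+238.84460 +446.30801 +210.80571]
  H  [-0.01596 +0.35774 +1.00000]
B = K⁻¹H; ‖b₁‖=0.845742, ‖b₂‖=0.845742; λ = 2/(‖b₁‖+‖b₂‖) = 1.182394, sign → tz>0 ⇒ λ=+1.182394
r₁ = λ·B[:,0] = (+0.84764,+0.53024,-0.01887); r₂ = λ·B[:,1] = (-0.47376,+0.77242,+0.42299)
r₃ = r₁×r₂ = (+0.23886,-0.34960,+0.90594); SVD([r₁ r₂ r₃]) → R = UVᵀ:
  R  [+0.84764 -0.47376 +0.23886]
  R  [+0.53024 +0.77242 -0.34960]
  R  [-0.01887 +0.42299 +0.90594]
t = (+0.17255, -0.10343, +1.18239) m
tr R = 2.525998; θ = arccos((tr R − 1)/2) = 0.702857 rad = 40.271°
axis k = ((R−Rᵀ)₃₂, (R−Rᵀ)₁₃, (R−Rᵀ)₂₁) / (2 sinθ) = (+0.597608, +0.199362, +0.776607)
rvec = θ·k = (+0.420033, +0.140123, +0.545844)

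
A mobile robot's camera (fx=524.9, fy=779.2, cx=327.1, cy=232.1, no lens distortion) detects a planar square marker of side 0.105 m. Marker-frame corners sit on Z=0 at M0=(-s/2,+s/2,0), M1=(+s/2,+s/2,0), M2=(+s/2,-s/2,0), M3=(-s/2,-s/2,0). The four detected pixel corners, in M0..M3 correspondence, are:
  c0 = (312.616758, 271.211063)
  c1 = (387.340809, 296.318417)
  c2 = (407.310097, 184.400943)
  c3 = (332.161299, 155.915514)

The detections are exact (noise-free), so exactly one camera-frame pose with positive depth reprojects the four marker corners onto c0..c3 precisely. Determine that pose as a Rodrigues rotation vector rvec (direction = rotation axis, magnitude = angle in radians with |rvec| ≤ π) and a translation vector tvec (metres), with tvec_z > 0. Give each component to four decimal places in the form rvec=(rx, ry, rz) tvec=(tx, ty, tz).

Intrinsics K: fx=524.9, fy=779.2, cx=327.1, cy=232.1
Marker side s = 0.105 m; corners in marker frame (Z=0):
  M0 = (-0.0525, +0.0525, 0)
  M1 = (+0.0525, +0.0525, 0)
  M2 = (+0.0525, -0.0525, 0)
  M3 = (-0.0525, -0.0525, 0)
Detected image corners:
  c0 = (312.616758, 271.211063) px
  c1 = (387.340809, 296.318417) px
  c2 = (407.310097, 184.400943) px
  c3 = (332.161299, 155.915514) px
Planar DLT: solve 8×8 A·h = b for H (H[2,2]=1):
  H  [+805.29507 -144.60480 +360.29529]
  H  [+312.89091 +1109.23969 +227.50177]
  H  [+0.25462 +0.12111 +1.00000]
B = K⁻¹H; ‖b₁‖=1.436302, ‖b₂‖=1.436302; λ = 2/(‖b₁‖+‖b₂‖) = 0.696233, sign → tz>0 ⇒ λ=+0.696233
r₁ = λ·B[:,0] = (+0.95768,+0.22677,+0.17728); r₂ = λ·B[:,1] = (-0.24435,+0.96601,+0.08432)
r₃ = r₁×r₂ = (-0.15213,-0.12407,+0.98054); SVD([r₁ r₂ r₃]) → R = UVᵀ:
  R  [+0.95768 -0.24435 -0.15213]
  R  [+0.22677 +0.96601 -0.12407]
  R  [+0.17728 +0.08432 +0.98054]
t = (+0.04403, -0.00411, +0.69623) m
tr R = 2.904234; θ = arccos((tr R − 1)/2) = 0.310709 rad = 17.802°
axis k = ((R−Rᵀ)₃₂, (R−Rᵀ)₁₃, (R−Rᵀ)₂₁) / (2 sinθ) = (+0.340811, -0.538714, +0.770478)
rvec = θ·k = (+0.105893, -0.167383, +0.239394)

rvec=(0.1059, -0.1674, 0.2394) tvec=(0.0440, -0.0041, 0.6962)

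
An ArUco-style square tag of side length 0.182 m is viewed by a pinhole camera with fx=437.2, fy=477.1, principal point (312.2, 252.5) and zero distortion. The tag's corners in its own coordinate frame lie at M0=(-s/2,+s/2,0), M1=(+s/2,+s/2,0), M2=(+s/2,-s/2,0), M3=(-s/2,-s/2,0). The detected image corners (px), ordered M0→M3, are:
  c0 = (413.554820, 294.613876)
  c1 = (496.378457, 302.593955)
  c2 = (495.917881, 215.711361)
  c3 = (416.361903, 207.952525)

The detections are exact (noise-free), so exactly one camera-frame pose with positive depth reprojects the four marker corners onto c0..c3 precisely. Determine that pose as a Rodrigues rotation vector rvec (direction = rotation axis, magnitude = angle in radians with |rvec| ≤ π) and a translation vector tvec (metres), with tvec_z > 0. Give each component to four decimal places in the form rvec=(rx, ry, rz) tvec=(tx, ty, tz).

Intrinsics K: fx=437.2, fy=477.1, cx=312.2, cy=252.5
Marker side s = 0.182 m; corners in marker frame (Z=0):
  M0 = (-0.0910, +0.0910, 0)
  M1 = (+0.0910, +0.0910, 0)
  M2 = (+0.0910, -0.0910, 0)
  M3 = (-0.0910, -0.0910, 0)
Detected image corners:
  c0 = (413.554820, 294.613876) px
  c1 = (496.378457, 302.593955) px
  c2 = (495.917881, 215.711361) px
  c3 = (416.361903, 207.952525) px
Planar DLT: solve 8×8 A·h = b for H (H[2,2]=1):
  H  [+448.66790 -107.14201 +455.58737]
  H  [+44.76756 +420.35324 +254.34735]
  H  [+0.00604 -0.22105 +1.00000]
B = K⁻¹H; ‖b₁‖=1.025948, ‖b₂‖=1.025948; λ = 2/(‖b₁‖+‖b₂‖) = 0.974708, sign → tz>0 ⇒ λ=+0.974708
r₁ = λ·B[:,0] = (+0.99607,+0.08834,+0.00589); r₂ = λ·B[:,1] = (-0.08501,+0.97281,-0.21546)
r₃ = r₁×r₂ = (-0.02476,+0.21411,+0.97649); SVD([r₁ r₂ r₃]) → R = UVᵀ:
  R  [+0.99607 -0.08501 -0.02476]
  R  [+0.08834 +0.97281 +0.21411]
  R  [+0.00589 -0.21546 +0.97649]
t = (+0.31967, +0.00377, +0.97471) m
tr R = 2.945373; θ = arccos((tr R − 1)/2) = 0.234260 rad = 13.422°
axis k = ((R−Rᵀ)₃₂, (R−Rᵀ)₁₃, (R−Rᵀ)₂₁) / (2 sinθ) = (-0.925316, -0.066011, +0.373407)
rvec = θ·k = (-0.216764, -0.015464, +0.087474)

rvec=(-0.2168, -0.0155, 0.0875) tvec=(0.3197, 0.0038, 0.9747)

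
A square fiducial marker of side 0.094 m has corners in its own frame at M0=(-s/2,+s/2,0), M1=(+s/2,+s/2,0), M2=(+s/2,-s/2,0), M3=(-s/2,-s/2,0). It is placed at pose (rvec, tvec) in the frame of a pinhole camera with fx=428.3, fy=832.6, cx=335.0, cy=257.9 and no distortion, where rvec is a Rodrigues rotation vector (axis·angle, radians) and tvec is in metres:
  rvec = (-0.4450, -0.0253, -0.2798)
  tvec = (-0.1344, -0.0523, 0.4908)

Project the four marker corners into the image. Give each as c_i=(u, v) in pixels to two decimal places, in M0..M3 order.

c0=(182.05, 259.06) c1=(266.11, 215.94) c2=(250.09, 87.61) c3=(172.34, 125.33)

Intrinsics K: fx=428.3, fy=832.6, cx=335.0, cy=257.9
Marker side s = 0.094 m; corners in marker frame (Z=0):
  M0 = (-0.0470, +0.0470, 0)
  M1 = (+0.0470, +0.0470, 0)
  M2 = (+0.0470, -0.0470, 0)
  M3 = (-0.0470, -0.0470, 0)
rvec = (-0.4450, -0.0253, -0.2798), |rvec| = θ = 0.52626 rad = 30.153°
Rodrigues: sinθ=0.50231, 1−cosθ=0.13531; R = I + sinθ·[k]× + (1−cosθ)·[k]×²:
    [+0.96144 +0.27256 +0.03668]
    [-0.26156 +0.86500 +0.42820]
    [+0.08498 -0.42128 +0.90294]
t = (-0.1344, -0.0523, 0.4908) m
M0: Pc = R·M0+t = (-0.16678, +0.00065, +0.46701); u = 428.3·(-0.16678)/0.46701 + 335.0 = 182.0454, v = 832.6·(+0.00065)/0.46701 + 257.9 = 259.0562
M1: Pc = R·M1+t = (-0.07640, -0.02394, +0.47499); u = 428.3·(-0.07640)/0.47499 + 335.0 = 266.1087, v = 832.6·(-0.02394)/0.47499 + 257.9 = 215.9394
M2: Pc = R·M2+t = (-0.10202, -0.10525, +0.51459); u = 428.3·(-0.10202)/0.51459 + 335.0 = 250.0858, v = 832.6·(-0.10525)/0.51459 + 257.9 = 87.6107
M3: Pc = R·M3+t = (-0.19240, -0.08066, +0.50661); u = 428.3·(-0.19240)/0.50661 + 335.0 = 172.3410, v = 832.6·(-0.08066)/0.50661 + 257.9 = 125.3336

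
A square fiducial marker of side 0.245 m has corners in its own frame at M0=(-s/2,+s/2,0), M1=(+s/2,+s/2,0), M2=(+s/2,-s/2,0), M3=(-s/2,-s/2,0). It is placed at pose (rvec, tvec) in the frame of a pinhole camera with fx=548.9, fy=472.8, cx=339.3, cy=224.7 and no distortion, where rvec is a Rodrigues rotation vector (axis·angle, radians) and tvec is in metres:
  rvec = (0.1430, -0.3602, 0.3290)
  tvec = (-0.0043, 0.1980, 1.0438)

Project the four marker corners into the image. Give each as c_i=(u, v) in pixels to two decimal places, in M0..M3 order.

c0=(255.36, 354.71) c1=(370.41, 374.60) c2=(413.36, 276.71) c3=(299.98, 247.51)

Intrinsics K: fx=548.9, fy=472.8, cx=339.3, cy=224.7
Marker side s = 0.245 m; corners in marker frame (Z=0):
  M0 = (-0.1225, +0.1225, 0)
  M1 = (+0.1225, +0.1225, 0)
  M2 = (+0.1225, -0.1225, 0)
  M3 = (-0.1225, -0.1225, 0)
rvec = (0.1430, -0.3602, 0.3290), |rvec| = θ = 0.50836 rad = 29.127°
Rodrigues: sinθ=0.48675, 1−cosθ=0.12646; R = I + sinθ·[k]× + (1−cosθ)·[k]×²:
    [+0.88355 -0.34022 -0.32186]
    [+0.28981 +0.93703 -0.19491]
    [+0.36791 +0.07893 +0.92651]
t = (-0.0043, 0.1980, 1.0438) m
M0: Pc = R·M0+t = (-0.15421, +0.27728, +1.00840); u = 548.9·(-0.15421)/1.00840 + 339.3 = 255.3587, v = 472.8·(+0.27728)/1.00840 + 224.7 = 354.7080
M1: Pc = R·M1+t = (+0.06226, +0.34829, +1.09854); u = 548.9·(+0.06226)/1.09854 + 339.3 = 370.4082, v = 472.8·(+0.34829)/1.09854 + 224.7 = 374.5995
M2: Pc = R·M2+t = (+0.14561, +0.11872, +1.07920); u = 548.9·(+0.14561)/1.07920 + 339.3 = 413.3604, v = 472.8·(+0.11872)/1.07920 + 224.7 = 276.7095
M3: Pc = R·M3+t = (-0.07086, +0.04771, +0.98906); u = 548.9·(-0.07086)/0.98906 + 339.3 = 299.9758, v = 472.8·(+0.04771)/0.98906 + 224.7 = 247.5080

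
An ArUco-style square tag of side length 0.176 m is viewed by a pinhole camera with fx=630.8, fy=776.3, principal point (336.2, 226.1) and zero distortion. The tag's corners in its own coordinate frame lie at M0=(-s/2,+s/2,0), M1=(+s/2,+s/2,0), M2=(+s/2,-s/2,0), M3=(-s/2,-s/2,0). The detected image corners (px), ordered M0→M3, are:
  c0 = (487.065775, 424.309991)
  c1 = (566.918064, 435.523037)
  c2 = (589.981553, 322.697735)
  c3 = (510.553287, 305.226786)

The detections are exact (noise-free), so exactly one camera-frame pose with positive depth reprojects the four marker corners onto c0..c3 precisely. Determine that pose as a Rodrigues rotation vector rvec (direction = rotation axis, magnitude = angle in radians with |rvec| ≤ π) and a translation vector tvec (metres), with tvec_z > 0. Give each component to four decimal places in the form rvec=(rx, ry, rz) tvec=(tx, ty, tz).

rvec=(0.1021, -0.3388, 0.2055) tvec=(0.3657, 0.2138, 1.1341)

Intrinsics K: fx=630.8, fy=776.3, cx=336.2, cy=226.1
Marker side s = 0.176 m; corners in marker frame (Z=0):
  M0 = (-0.0880, +0.0880, 0)
  M1 = (+0.0880, +0.0880, 0)
  M2 = (+0.0880, -0.0880, 0)
  M3 = (-0.0880, -0.0880, 0)
Detected image corners:
  c0 = (487.065775, 424.309991) px
  c1 = (566.918064, 435.523037) px
  c2 = (589.981553, 322.697735) px
  c3 = (510.553287, 305.226786) px
Planar DLT: solve 8×8 A·h = b for H (H[2,2]=1):
  H  [+613.85619 -101.35427 +539.62068]
  H  [+192.81483 +679.67285 +372.42074]
  H  [+0.29955 +0.05730 +1.00000]
B = K⁻¹H; ‖b₁‖=0.881733, ‖b₂‖=0.881733; λ = 2/(‖b₁‖+‖b₂‖) = 1.134130, sign → tz>0 ⇒ λ=+1.134130
r₁ = λ·B[:,0] = (+0.92260,+0.18274,+0.33973); r₂ = λ·B[:,1] = (-0.21686,+0.97404,+0.06498)
r₃ = r₁×r₂ = (-0.31904,-0.13363,+0.93827); SVD([r₁ r₂ r₃]) → R = UVᵀ:
  R  [+0.92260 -0.21686 -0.31904]
  R  [+0.18274 +0.97404 -0.13363]
  R  [+0.33973 +0.06498 +0.93827]
t = (+0.36573, +0.21377, +1.13413) m
tr R = 2.834910; θ = arccos((tr R − 1)/2) = 0.409161 rad = 23.443°
axis k = ((R−Rᵀ)₃₂, (R−Rᵀ)₁₃, (R−Rᵀ)₂₁) / (2 sinθ) = (+0.249606, -0.827935, +0.502216)
rvec = θ·k = (+0.102129, -0.338759, +0.205487)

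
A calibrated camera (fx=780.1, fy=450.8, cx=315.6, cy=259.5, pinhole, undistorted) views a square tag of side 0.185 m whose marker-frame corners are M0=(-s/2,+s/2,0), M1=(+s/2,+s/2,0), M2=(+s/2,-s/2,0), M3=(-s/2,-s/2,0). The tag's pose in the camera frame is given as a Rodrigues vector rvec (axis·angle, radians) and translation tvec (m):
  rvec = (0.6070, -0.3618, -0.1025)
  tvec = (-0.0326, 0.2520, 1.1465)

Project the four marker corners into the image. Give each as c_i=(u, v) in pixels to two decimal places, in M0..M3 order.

Intrinsics K: fx=780.1, fy=450.8, cx=315.6, cy=259.5
Marker side s = 0.185 m; corners in marker frame (Z=0):
  M0 = (-0.0925, +0.0925, 0)
  M1 = (+0.0925, +0.0925, 0)
  M2 = (+0.0925, -0.0925, 0)
  M3 = (-0.0925, -0.0925, 0)
rvec = (0.6070, -0.3618, -0.1025), |rvec| = θ = 0.71404 rad = 40.912°
Rodrigues: sinθ=0.65489, 1−cosθ=0.24428; R = I + sinθ·[k]× + (1−cosθ)·[k]×²:
    [+0.93225 -0.01121 -0.36164]
    [-0.19923 +0.81844 -0.53895]
    [+0.30202 +0.57449 +0.76076]
t = (-0.0326, 0.2520, 1.1465) m
M0: Pc = R·M0+t = (-0.11987, +0.34613, +1.17170); u = 780.1·(-0.11987)/1.17170 + 315.6 = 235.7925, v = 450.8·(+0.34613)/1.17170 + 259.5 = 392.6713
M1: Pc = R·M1+t = (+0.05260, +0.30928, +1.22758); u = 780.1·(+0.05260)/1.22758 + 315.6 = 349.0238, v = 450.8·(+0.30928)/1.22758 + 259.5 = 373.0749
M2: Pc = R·M2+t = (+0.05467, +0.15787, +1.12130); u = 780.1·(+0.05467)/1.12130 + 315.6 = 353.6347, v = 450.8·(+0.15787)/1.12130 + 259.5 = 322.9675
M3: Pc = R·M3+t = (-0.11780, +0.19472, +1.06542); u = 780.1·(-0.11780)/1.06542 + 315.6 = 229.3499, v = 450.8·(+0.19472)/1.06542 + 259.5 = 341.8910

c0=(235.79, 392.67) c1=(349.02, 373.07) c2=(353.63, 322.97) c3=(229.35, 341.89)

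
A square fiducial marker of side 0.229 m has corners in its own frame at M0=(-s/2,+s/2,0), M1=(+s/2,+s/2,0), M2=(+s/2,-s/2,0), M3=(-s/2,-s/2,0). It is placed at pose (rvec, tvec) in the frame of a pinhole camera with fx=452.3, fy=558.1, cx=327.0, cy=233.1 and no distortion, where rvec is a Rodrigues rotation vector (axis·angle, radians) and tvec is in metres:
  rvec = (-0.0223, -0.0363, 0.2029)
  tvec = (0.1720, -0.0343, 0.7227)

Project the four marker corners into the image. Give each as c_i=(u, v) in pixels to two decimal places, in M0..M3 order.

c0=(350.32, 275.75) c1=(490.18, 310.95) c2=(517.40, 138.76) c3=(378.98, 102.01)

Intrinsics K: fx=452.3, fy=558.1, cx=327.0, cy=233.1
Marker side s = 0.229 m; corners in marker frame (Z=0):
  M0 = (-0.1145, +0.1145, 0)
  M1 = (+0.1145, +0.1145, 0)
  M2 = (+0.1145, -0.1145, 0)
  M3 = (-0.1145, -0.1145, 0)
rvec = (-0.0223, -0.0363, 0.2029), |rvec| = θ = 0.20732 rad = 11.879°
Rodrigues: sinθ=0.20584, 1−cosθ=0.02141; R = I + sinθ·[k]× + (1−cosθ)·[k]×²:
    [+0.97883 -0.20105 -0.03829]
    [+0.20185 +0.97924 +0.01847]
    [+0.03379 -0.02581 +0.99910]
t = (0.1720, -0.0343, 0.7227) m
M0: Pc = R·M0+t = (+0.03690, +0.05471, +0.71588); u = 452.3·(+0.03690)/0.71588 + 327.0 = 350.3163, v = 558.1·(+0.05471)/0.71588 + 233.1 = 275.7529
M1: Pc = R·M1+t = (+0.26106, +0.10094, +0.72361); u = 452.3·(+0.26106)/0.72361 + 327.0 = 490.1754, v = 558.1·(+0.10094)/0.72361 + 233.1 = 310.9482
M2: Pc = R·M2+t = (+0.30710, -0.12331, +0.72952); u = 452.3·(+0.30710)/0.72952 + 327.0 = 517.3976, v = 558.1·(-0.12331)/0.72952 + 233.1 = 138.7647
M3: Pc = R·M3+t = (+0.08294, -0.16954, +0.72179); u = 452.3·(+0.08294)/0.72179 + 327.0 = 378.9756, v = 558.1·(-0.16954)/0.72179 + 233.1 = 102.0119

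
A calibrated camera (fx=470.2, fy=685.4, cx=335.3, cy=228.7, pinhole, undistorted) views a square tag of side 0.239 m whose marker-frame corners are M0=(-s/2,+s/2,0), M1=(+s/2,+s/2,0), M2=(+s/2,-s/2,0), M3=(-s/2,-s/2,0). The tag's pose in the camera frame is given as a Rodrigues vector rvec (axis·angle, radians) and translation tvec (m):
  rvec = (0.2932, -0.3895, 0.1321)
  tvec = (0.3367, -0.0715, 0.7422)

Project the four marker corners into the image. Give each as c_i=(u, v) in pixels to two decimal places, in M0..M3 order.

Intrinsics K: fx=470.2, fy=685.4, cx=335.3, cy=228.7
Marker side s = 0.239 m; corners in marker frame (Z=0):
  M0 = (-0.1195, +0.1195, 0)
  M1 = (+0.1195, +0.1195, 0)
  M2 = (+0.1195, -0.1195, 0)
  M3 = (-0.1195, -0.1195, 0)
rvec = (0.2932, -0.3895, 0.1321), |rvec| = θ = 0.50510 rad = 28.940°
Rodrigues: sinθ=0.48390, 1−cosθ=0.12487; R = I + sinθ·[k]× + (1−cosθ)·[k]×²:
    [+0.91720 -0.18245 -0.35419]
    [+0.07066 +0.94938 -0.30608]
    [+0.39211 +0.25571 +0.88367]
t = (0.3367, -0.0715, 0.7422) m
M0: Pc = R·M0+t = (+0.20529, +0.03351, +0.72590); u = 470.2·(+0.20529)/0.72590 + 335.3 = 468.2769, v = 685.4·(+0.03351)/0.72590 + 228.7 = 260.3381
M1: Pc = R·M1+t = (+0.42450, +0.05039, +0.81961); u = 470.2·(+0.42450)/0.81961 + 335.3 = 578.8309, v = 685.4·(+0.05039)/0.81961 + 228.7 = 270.8424
M2: Pc = R·M2+t = (+0.46811, -0.17651, +0.75850); u = 470.2·(+0.46811)/0.75850 + 335.3 = 625.4843, v = 685.4·(-0.17651)/0.75850 + 228.7 = 69.2032
M3: Pc = R·M3+t = (+0.24890, -0.19339, +0.66479); u = 470.2·(+0.24890)/0.66479 + 335.3 = 511.3437, v = 685.4·(-0.19339)/0.66479 + 228.7 = 29.3086

c0=(468.28, 260.34) c1=(578.83, 270.84) c2=(625.48, 69.20) c3=(511.34, 29.31)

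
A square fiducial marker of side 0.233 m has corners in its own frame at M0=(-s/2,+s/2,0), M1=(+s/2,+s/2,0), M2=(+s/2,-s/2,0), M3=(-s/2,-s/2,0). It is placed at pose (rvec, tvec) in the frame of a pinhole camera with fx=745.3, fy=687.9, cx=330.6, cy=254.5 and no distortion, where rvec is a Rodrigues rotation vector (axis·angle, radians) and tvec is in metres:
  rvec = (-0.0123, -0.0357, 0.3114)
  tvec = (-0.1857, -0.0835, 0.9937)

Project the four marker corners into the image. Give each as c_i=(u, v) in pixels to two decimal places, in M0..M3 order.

Intrinsics K: fx=745.3, fy=687.9, cx=330.6, cy=254.5
Marker side s = 0.233 m; corners in marker frame (Z=0):
  M0 = (-0.1165, +0.1165, 0)
  M1 = (+0.1165, +0.1165, 0)
  M2 = (+0.1165, -0.1165, 0)
  M3 = (-0.1165, -0.1165, 0)
rvec = (-0.0123, -0.0357, 0.3114), |rvec| = θ = 0.31368 rad = 17.973°
Rodrigues: sinθ=0.30856, 1−cosθ=0.04880; R = I + sinθ·[k]× + (1−cosθ)·[k]×²:
    [+0.95128 -0.30610 -0.03702]
    [+0.30654 +0.95184 +0.00659]
    [+0.03322 -0.01761 +0.99929]
t = (-0.1857, -0.0835, 0.9937) m
M0: Pc = R·M0+t = (-0.33218, -0.00832, +0.98778); u = 745.3·(-0.33218)/0.98778 + 330.6 = 79.9594, v = 687.9·(-0.00832)/0.98778 + 254.5 = 248.7041
M1: Pc = R·M1+t = (-0.11054, +0.06310, +0.99552); u = 745.3·(-0.11054)/0.99552 + 330.6 = 247.8461, v = 687.9·(+0.06310)/0.99552 + 254.5 = 298.1022
M2: Pc = R·M2+t = (-0.03922, -0.15868, +0.99962); u = 745.3·(-0.03922)/0.99962 + 330.6 = 301.3618, v = 687.9·(-0.15868)/0.99962 + 254.5 = 145.3045
M3: Pc = R·M3+t = (-0.26086, -0.23010, +0.99188); u = 745.3·(-0.26086)/0.99188 + 330.6 = 134.5873, v = 687.9·(-0.23010)/0.99188 + 254.5 = 94.9185

c0=(79.96, 248.70) c1=(247.85, 298.10) c2=(301.36, 145.30) c3=(134.59, 94.92)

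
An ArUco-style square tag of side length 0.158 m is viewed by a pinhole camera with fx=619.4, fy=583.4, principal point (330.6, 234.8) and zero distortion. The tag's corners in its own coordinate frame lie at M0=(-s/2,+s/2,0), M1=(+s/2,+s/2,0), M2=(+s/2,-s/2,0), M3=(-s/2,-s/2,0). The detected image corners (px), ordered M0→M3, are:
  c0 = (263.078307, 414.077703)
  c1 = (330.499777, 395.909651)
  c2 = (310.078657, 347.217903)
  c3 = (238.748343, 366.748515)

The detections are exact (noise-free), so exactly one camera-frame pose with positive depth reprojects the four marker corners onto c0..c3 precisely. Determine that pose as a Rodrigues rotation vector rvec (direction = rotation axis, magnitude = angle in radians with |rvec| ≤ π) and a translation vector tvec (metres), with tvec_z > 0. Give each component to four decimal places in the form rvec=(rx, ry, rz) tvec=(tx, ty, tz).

Intrinsics K: fx=619.4, fy=583.4, cx=330.6, cy=234.8
Marker side s = 0.158 m; corners in marker frame (Z=0):
  M0 = (-0.0790, +0.0790, 0)
  M1 = (+0.0790, +0.0790, 0)
  M2 = (+0.0790, -0.0790, 0)
  M3 = (-0.0790, -0.0790, 0)
Detected image corners:
  c0 = (263.078307, 414.077703) px
  c1 = (330.499777, 395.909651) px
  c2 = (310.078657, 347.217903) px
  c3 = (238.748343, 366.748515) px
Planar DLT: solve 8×8 A·h = b for H (H[2,2]=1):
  H  [+428.68501 +246.73669 +285.83011]
  H  [-132.57194 +444.03375 +381.71240]
  H  [-0.03517 +0.36794 +1.00000]
B = K⁻¹H; ‖b₁‖=0.742950, ‖b₂‖=0.742950; λ = 2/(‖b₁‖+‖b₂‖) = 1.345986, sign → tz>0 ⇒ λ=+1.345986
r₁ = λ·B[:,0] = (+0.95682,-0.28681,-0.04733); r₂ = λ·B[:,1] = (+0.27184,+0.82513,+0.49525)
r₃ = r₁×r₂ = (-0.10299,-0.48673,+0.86746); SVD([r₁ r₂ r₃]) → R = UVᵀ:
  R  [+0.95682 +0.27184 -0.10299]
  R  [-0.28681 +0.82513 -0.48673]
  R  [-0.04733 +0.49525 +0.86746]
t = (-0.09729, +0.33895, +1.34599) m
tr R = 2.649407; θ = arccos((tr R − 1)/2) = 0.601119 rad = 34.442°
axis k = ((R−Rᵀ)₃₂, (R−Rᵀ)₁₃, (R−Rᵀ)₂₁) / (2 sinθ) = (+0.868134, -0.049203, -0.493886)
rvec = θ·k = (+0.521851, -0.029577, -0.296884)

rvec=(0.5219, -0.0296, -0.2969) tvec=(-0.0973, 0.3389, 1.3460)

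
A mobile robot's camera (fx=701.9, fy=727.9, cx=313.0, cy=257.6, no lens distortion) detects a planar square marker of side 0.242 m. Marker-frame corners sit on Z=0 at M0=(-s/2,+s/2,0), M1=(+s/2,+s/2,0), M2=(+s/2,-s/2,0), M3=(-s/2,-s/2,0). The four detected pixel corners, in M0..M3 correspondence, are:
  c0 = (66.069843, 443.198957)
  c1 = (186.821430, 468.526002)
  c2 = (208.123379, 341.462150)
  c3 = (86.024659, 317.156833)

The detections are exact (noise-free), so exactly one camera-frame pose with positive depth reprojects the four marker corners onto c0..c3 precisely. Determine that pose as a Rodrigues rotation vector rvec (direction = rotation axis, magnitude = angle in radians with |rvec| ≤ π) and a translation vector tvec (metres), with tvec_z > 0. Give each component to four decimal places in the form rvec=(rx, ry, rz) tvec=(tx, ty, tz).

rvec=(0.0476, 0.0602, 0.1802) tvec=(-0.3407, 0.2516, 1.3543)

Intrinsics K: fx=701.9, fy=727.9, cx=313.0, cy=257.6
Marker side s = 0.242 m; corners in marker frame (Z=0):
  M0 = (-0.1210, +0.1210, 0)
  M1 = (+0.1210, +0.1210, 0)
  M2 = (+0.1210, -0.1210, 0)
  M3 = (-0.1210, -0.1210, 0)
Detected image corners:
  c0 = (66.069843, 443.198957) px
  c1 = (186.821430, 468.526002) px
  c2 = (208.123379, 341.462150) px
  c3 = (86.024659, 317.156833) px
Planar DLT: solve 8×8 A·h = b for H (H[2,2]=1):
  H  [+496.13849 -79.91002 +136.41021]
  H  [+86.46559 +538.20009 +392.82214]
  H  [-0.04099 +0.03888 +1.00000]
B = K⁻¹H; ‖b₁‖=0.738415, ‖b₂‖=0.738415; λ = 2/(‖b₁‖+‖b₂‖) = 1.354252, sign → tz>0 ⇒ λ=+1.354252
r₁ = λ·B[:,0] = (+0.98201,+0.18051,-0.05551); r₂ = λ·B[:,1] = (-0.17766,+0.98268,+0.05266)
r₃ = r₁×r₂ = (+0.06405,-0.04185,+0.99707); SVD([r₁ r₂ r₃]) → R = UVᵀ:
  R  [+0.98201 -0.17766 +0.06405]
  R  [+0.18051 +0.98268 -0.04185]
  R  [-0.05551 +0.05266 +0.99707]
t = (-0.34071, +0.25158, +1.35425) m
tr R = 2.961757; θ = arccos((tr R − 1)/2) = 0.195872 rad = 11.223°
axis k = ((R−Rᵀ)₃₂, (R−Rᵀ)₁₃, (R−Rᵀ)₂₁) / (2 sinθ) = (+0.242784, +0.307146, +0.920173)
rvec = θ·k = (+0.047555, +0.060161, +0.180236)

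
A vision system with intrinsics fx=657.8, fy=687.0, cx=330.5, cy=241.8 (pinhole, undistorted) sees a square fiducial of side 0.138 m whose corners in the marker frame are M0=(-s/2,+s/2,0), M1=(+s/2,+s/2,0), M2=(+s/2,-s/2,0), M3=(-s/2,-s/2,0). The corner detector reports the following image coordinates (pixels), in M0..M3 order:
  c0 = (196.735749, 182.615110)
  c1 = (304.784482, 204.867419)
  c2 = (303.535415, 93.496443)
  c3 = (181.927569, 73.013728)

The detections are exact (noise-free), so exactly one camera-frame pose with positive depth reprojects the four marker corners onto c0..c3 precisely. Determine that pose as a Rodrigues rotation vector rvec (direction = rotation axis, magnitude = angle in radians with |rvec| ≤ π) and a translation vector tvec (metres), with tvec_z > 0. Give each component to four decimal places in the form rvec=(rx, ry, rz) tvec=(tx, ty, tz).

Intrinsics K: fx=657.8, fy=687.0, cx=330.5, cy=241.8
Marker side s = 0.138 m; corners in marker frame (Z=0):
  M0 = (-0.0690, +0.0690, 0)
  M1 = (+0.0690, +0.0690, 0)
  M2 = (+0.0690, -0.0690, 0)
  M3 = (-0.0690, -0.0690, 0)
Detected image corners:
  c0 = (196.735749, 182.615110) px
  c1 = (304.784482, 204.867419) px
  c2 = (303.535415, 93.496443) px
  c3 = (181.927569, 73.013728) px
Planar DLT: solve 8×8 A·h = b for H (H[2,2]=1):
  H  [+758.69923 +275.20118 +245.85770]
  H  [+115.69680 +921.76985 +141.62544]
  H  [-0.28540 +0.87562 +1.00000]
B = K⁻¹H; ‖b₁‖=1.354765, ‖b₂‖=1.354765; λ = 2/(‖b₁‖+‖b₂‖) = 0.738135, sign → tz>0 ⇒ λ=+0.738135
r₁ = λ·B[:,0] = (+0.95720,+0.19846,-0.21067); r₂ = λ·B[:,1] = (-0.01592,+0.76290,+0.64633)
r₃ = r₁×r₂ = (+0.28898,-0.61531,+0.73341); SVD([r₁ r₂ r₃]) → R = UVᵀ:
  R  [+0.95720 -0.01592 +0.28898]
  R  [+0.19846 +0.76290 -0.61531]
  R  [-0.21067 +0.64633 +0.73341]
t = (-0.09498, -0.10763, +0.73814) m
tr R = 2.453504; θ = arccos((tr R − 1)/2) = 0.757215 rad = 43.385°
axis k = ((R−Rᵀ)₃₂, (R−Rᵀ)₁₃, (R−Rᵀ)₂₁) / (2 sinθ) = (+0.918354, +0.363697, +0.156048)
rvec = θ·k = (+0.695391, +0.275397, +0.118162)

rvec=(0.6954, 0.2754, 0.1182) tvec=(-0.0950, -0.1076, 0.7381)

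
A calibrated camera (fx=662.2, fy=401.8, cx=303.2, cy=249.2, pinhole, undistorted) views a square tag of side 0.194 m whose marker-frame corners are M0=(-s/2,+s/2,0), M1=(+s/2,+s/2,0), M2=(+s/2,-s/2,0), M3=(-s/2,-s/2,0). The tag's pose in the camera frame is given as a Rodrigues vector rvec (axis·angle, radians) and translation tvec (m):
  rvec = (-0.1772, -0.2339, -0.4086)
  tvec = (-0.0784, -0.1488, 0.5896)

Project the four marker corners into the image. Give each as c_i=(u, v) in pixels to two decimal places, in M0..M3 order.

c0=(153.47, 230.87) c1=(355.95, 184.39) c2=(269.52, 74.56) c3=(67.87, 109.52)

Intrinsics K: fx=662.2, fy=401.8, cx=303.2, cy=249.2
Marker side s = 0.194 m; corners in marker frame (Z=0):
  M0 = (-0.0970, +0.0970, 0)
  M1 = (+0.0970, +0.0970, 0)
  M2 = (+0.0970, -0.0970, 0)
  M3 = (-0.0970, -0.0970, 0)
rvec = (-0.1772, -0.2339, -0.4086), |rvec| = θ = 0.50305 rad = 28.823°
Rodrigues: sinθ=0.48210, 1−cosθ=0.12389; R = I + sinθ·[k]× + (1−cosθ)·[k]×²:
    [+0.89149 +0.41187 -0.18871]
    [-0.37129 +0.90290 +0.21661]
    [+0.25960 -0.12303 +0.95785]
t = (-0.0784, -0.1488, 0.5896) m
M0: Pc = R·M0+t = (-0.12492, -0.02520, +0.55248); u = 662.2·(-0.12492)/0.55248 + 303.2 = 153.4697, v = 401.8·(-0.02520)/0.55248 + 249.2 = 230.8704
M1: Pc = R·M1+t = (+0.04803, -0.09723, +0.60285); u = 662.2·(+0.04803)/0.60285 + 303.2 = 355.9542, v = 401.8·(-0.09723)/0.60285 + 249.2 = 184.3929
M2: Pc = R·M2+t = (-0.03188, -0.27240, +0.62672); u = 662.2·(-0.03188)/0.62672 + 303.2 = 269.5176, v = 401.8·(-0.27240)/0.62672 + 249.2 = 74.5612
M3: Pc = R·M3+t = (-0.20483, -0.20037, +0.57635); u = 662.2·(-0.20483)/0.57635 + 303.2 = 67.8655, v = 401.8·(-0.20037)/0.57635 + 249.2 = 109.5166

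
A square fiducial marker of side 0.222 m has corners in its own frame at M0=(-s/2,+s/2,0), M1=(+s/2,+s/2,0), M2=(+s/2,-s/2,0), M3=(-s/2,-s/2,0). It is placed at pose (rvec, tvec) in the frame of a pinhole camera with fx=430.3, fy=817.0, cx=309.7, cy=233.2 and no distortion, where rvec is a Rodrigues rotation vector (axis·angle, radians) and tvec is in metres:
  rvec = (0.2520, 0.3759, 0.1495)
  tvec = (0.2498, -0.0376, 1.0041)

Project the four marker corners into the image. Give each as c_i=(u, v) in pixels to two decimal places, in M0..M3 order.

c0=(364.64, 269.47) c1=(457.06, 306.91) c2=(476.44, 126.02) c3=(377.09, 99.98)

Intrinsics K: fx=430.3, fy=817.0, cx=309.7, cy=233.2
Marker side s = 0.222 m; corners in marker frame (Z=0):
  M0 = (-0.1110, +0.1110, 0)
  M1 = (+0.1110, +0.1110, 0)
  M2 = (+0.1110, -0.1110, 0)
  M3 = (-0.1110, -0.1110, 0)
rvec = (0.2520, 0.3759, 0.1495), |rvec| = θ = 0.47661 rad = 27.308°
Rodrigues: sinθ=0.45877, 1−cosθ=0.11144; R = I + sinθ·[k]× + (1−cosθ)·[k]×²:
    [+0.91971 -0.09743 +0.38031]
    [+0.19038 +0.95788 -0.21500]
    [-0.34335 +0.27014 +0.89952]
t = (0.2498, -0.0376, 1.0041) m
M0: Pc = R·M0+t = (+0.13690, +0.04759, +1.07220); u = 430.3·(+0.13690)/1.07220 + 309.7 = 364.6404, v = 817.0·(+0.04759)/1.07220 + 233.2 = 269.4650
M1: Pc = R·M1+t = (+0.34107, +0.08986, +0.99597); u = 430.3·(+0.34107)/0.99597 + 309.7 = 457.0571, v = 817.0·(+0.08986)/0.99597 + 233.2 = 306.9095
M2: Pc = R·M2+t = (+0.36270, -0.12279, +0.93600); u = 430.3·(+0.36270)/0.93600 + 309.7 = 476.4419, v = 817.0·(-0.12279)/0.93600 + 233.2 = 126.0191
M3: Pc = R·M3+t = (+0.15853, -0.16506, +1.01223); u = 430.3·(+0.15853)/1.01223 + 309.7 = 377.0901, v = 817.0·(-0.16506)/1.01223 + 233.2 = 99.9776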